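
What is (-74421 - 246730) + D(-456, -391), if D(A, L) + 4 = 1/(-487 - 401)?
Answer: -285185641/888 ≈ -3.2116e+5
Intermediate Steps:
D(A, L) = -3553/888 (D(A, L) = -4 + 1/(-487 - 401) = -4 + 1/(-888) = -4 - 1/888 = -3553/888)
(-74421 - 246730) + D(-456, -391) = (-74421 - 246730) - 3553/888 = -321151 - 3553/888 = -285185641/888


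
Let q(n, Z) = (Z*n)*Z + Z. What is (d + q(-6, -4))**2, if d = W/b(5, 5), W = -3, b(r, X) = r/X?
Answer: 10609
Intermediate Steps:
q(n, Z) = Z + n*Z**2 (q(n, Z) = n*Z**2 + Z = Z + n*Z**2)
d = -3 (d = -3/1 = -3*1 = -3)
(d + q(-6, -4))**2 = (-3 - 4*(1 - 4*(-6)))**2 = (-3 - 4*(1 + 24))**2 = (-3 - 4*25)**2 = (-3 - 100)**2 = (-103)**2 = 10609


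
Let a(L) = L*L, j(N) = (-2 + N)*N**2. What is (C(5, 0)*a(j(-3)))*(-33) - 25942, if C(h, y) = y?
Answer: -25942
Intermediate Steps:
j(N) = N**2*(-2 + N)
a(L) = L**2
(C(5, 0)*a(j(-3)))*(-33) - 25942 = (0*((-3)**2*(-2 - 3))**2)*(-33) - 25942 = (0*(9*(-5))**2)*(-33) - 25942 = (0*(-45)**2)*(-33) - 25942 = (0*2025)*(-33) - 25942 = 0*(-33) - 25942 = 0 - 25942 = -25942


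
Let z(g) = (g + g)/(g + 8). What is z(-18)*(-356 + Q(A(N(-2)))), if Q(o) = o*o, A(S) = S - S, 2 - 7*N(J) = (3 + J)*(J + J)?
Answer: -6408/5 ≈ -1281.6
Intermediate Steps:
N(J) = 2/7 - 2*J*(3 + J)/7 (N(J) = 2/7 - (3 + J)*(J + J)/7 = 2/7 - (3 + J)*2*J/7 = 2/7 - 2*J*(3 + J)/7)
A(S) = 0
Q(o) = o**2
z(g) = 2*g/(8 + g) (z(g) = (2*g)/(8 + g) = 2*g/(8 + g))
z(-18)*(-356 + Q(A(N(-2)))) = (2*(-18)/(8 - 18))*(-356 + 0**2) = (2*(-18)/(-10))*(-356 + 0) = (2*(-18)*(-1/10))*(-356) = (18/5)*(-356) = -6408/5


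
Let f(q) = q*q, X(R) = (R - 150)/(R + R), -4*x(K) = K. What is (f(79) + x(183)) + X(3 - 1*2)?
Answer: 24483/4 ≈ 6120.8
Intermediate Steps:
x(K) = -K/4
X(R) = (-150 + R)/(2*R) (X(R) = (-150 + R)/((2*R)) = (-150 + R)*(1/(2*R)) = (-150 + R)/(2*R))
f(q) = q²
(f(79) + x(183)) + X(3 - 1*2) = (79² - ¼*183) + (-150 + (3 - 1*2))/(2*(3 - 1*2)) = (6241 - 183/4) + (-150 + (3 - 2))/(2*(3 - 2)) = 24781/4 + (½)*(-150 + 1)/1 = 24781/4 + (½)*1*(-149) = 24781/4 - 149/2 = 24483/4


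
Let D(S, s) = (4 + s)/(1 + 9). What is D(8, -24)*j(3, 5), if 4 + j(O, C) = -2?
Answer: 12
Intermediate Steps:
j(O, C) = -6 (j(O, C) = -4 - 2 = -6)
D(S, s) = ⅖ + s/10 (D(S, s) = (4 + s)/10 = (4 + s)*(⅒) = ⅖ + s/10)
D(8, -24)*j(3, 5) = (⅖ + (⅒)*(-24))*(-6) = (⅖ - 12/5)*(-6) = -2*(-6) = 12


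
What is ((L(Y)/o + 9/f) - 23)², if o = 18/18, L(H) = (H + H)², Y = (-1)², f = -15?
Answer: 9604/25 ≈ 384.16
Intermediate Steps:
Y = 1
L(H) = 4*H² (L(H) = (2*H)² = 4*H²)
o = 1 (o = 18*(1/18) = 1)
((L(Y)/o + 9/f) - 23)² = (((4*1²)/1 + 9/(-15)) - 23)² = (((4*1)*1 + 9*(-1/15)) - 23)² = ((4*1 - ⅗) - 23)² = ((4 - ⅗) - 23)² = (17/5 - 23)² = (-98/5)² = 9604/25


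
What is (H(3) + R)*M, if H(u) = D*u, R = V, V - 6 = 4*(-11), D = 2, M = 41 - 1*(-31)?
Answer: -2304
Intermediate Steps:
M = 72 (M = 41 + 31 = 72)
V = -38 (V = 6 + 4*(-11) = 6 - 44 = -38)
R = -38
H(u) = 2*u
(H(3) + R)*M = (2*3 - 38)*72 = (6 - 38)*72 = -32*72 = -2304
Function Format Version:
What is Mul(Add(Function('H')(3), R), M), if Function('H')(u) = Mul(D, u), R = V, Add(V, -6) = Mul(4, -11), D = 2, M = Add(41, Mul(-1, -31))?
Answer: -2304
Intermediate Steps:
M = 72 (M = Add(41, 31) = 72)
V = -38 (V = Add(6, Mul(4, -11)) = Add(6, -44) = -38)
R = -38
Function('H')(u) = Mul(2, u)
Mul(Add(Function('H')(3), R), M) = Mul(Add(Mul(2, 3), -38), 72) = Mul(Add(6, -38), 72) = Mul(-32, 72) = -2304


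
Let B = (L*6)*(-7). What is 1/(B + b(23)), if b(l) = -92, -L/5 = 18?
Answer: 1/3688 ≈ 0.00027115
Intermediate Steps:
L = -90 (L = -5*18 = -90)
B = 3780 (B = -90*6*(-7) = -540*(-7) = 3780)
1/(B + b(23)) = 1/(3780 - 92) = 1/3688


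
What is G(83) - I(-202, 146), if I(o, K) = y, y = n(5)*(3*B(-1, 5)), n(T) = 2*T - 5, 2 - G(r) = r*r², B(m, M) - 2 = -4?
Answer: -571755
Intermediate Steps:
B(m, M) = -2 (B(m, M) = 2 - 4 = -2)
G(r) = 2 - r³ (G(r) = 2 - r*r² = 2 - r³)
n(T) = -5 + 2*T
y = -30 (y = (-5 + 2*5)*(3*(-2)) = (-5 + 10)*(-6) = 5*(-6) = -30)
I(o, K) = -30
G(83) - I(-202, 146) = (2 - 1*83³) - 1*(-30) = (2 - 1*571787) + 30 = (2 - 571787) + 30 = -571785 + 30 = -571755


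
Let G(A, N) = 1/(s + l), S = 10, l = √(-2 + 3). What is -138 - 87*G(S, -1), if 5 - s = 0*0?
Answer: -305/2 ≈ -152.50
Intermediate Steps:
s = 5 (s = 5 - 0*0 = 5 - 1*0 = 5 + 0 = 5)
l = 1 (l = √1 = 1)
G(A, N) = ⅙ (G(A, N) = 1/(5 + 1) = 1/6 = ⅙)
-138 - 87*G(S, -1) = -138 - 87*⅙ = -138 - 29/2 = -305/2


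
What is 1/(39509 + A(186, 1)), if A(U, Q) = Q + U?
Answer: 1/39696 ≈ 2.5191e-5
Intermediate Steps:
1/(39509 + A(186, 1)) = 1/(39509 + (1 + 186)) = 1/(39509 + 187) = 1/39696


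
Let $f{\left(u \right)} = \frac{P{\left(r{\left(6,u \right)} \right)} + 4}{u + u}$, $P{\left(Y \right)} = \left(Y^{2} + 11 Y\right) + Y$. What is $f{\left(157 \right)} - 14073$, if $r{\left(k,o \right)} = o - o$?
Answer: $- \frac{2209459}{157} \approx -14073.0$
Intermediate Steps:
$r{\left(k,o \right)} = 0$
$P{\left(Y \right)} = Y^{2} + 12 Y$
$f{\left(u \right)} = \frac{2}{u}$ ($f{\left(u \right)} = \frac{0 \left(12 + 0\right) + 4}{u + u} = \frac{0 \cdot 12 + 4}{2 u} = \left(0 + 4\right) \frac{1}{2 u} = 4 \frac{1}{2 u} = \frac{2}{u}$)
$f{\left(157 \right)} - 14073 = \frac{2}{157} - 14073 = - \frac{2209459}{157}$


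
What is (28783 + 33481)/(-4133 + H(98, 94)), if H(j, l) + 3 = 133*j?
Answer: 31132/4449 ≈ 6.9975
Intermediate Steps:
H(j, l) = -3 + 133*j
(28783 + 33481)/(-4133 + H(98, 94)) = (28783 + 33481)/(-4133 + (-3 + 133*98)) = 62264/(-4133 + (-3 + 13034)) = 62264/(-4133 + 13031) = 62264/8898 = 62264*(1/8898) = 31132/4449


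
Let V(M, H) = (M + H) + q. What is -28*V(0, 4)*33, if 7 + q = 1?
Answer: 1848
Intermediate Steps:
q = -6 (q = -7 + 1 = -6)
V(M, H) = -6 + H + M (V(M, H) = (M + H) - 6 = (H + M) - 6 = -6 + H + M)
-28*V(0, 4)*33 = -28*(-6 + 4 + 0)*33 = -28*(-2)*33 = 56*33 = 1848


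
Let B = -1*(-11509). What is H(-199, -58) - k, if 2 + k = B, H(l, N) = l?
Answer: -11706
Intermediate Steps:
B = 11509
k = 11507 (k = -2 + 11509 = 11507)
H(-199, -58) - k = -199 - 1*11507 = -199 - 11507 = -11706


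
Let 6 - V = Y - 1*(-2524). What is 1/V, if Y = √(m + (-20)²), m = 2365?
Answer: -2518/6337559 + √2765/6337559 ≈ -0.00038902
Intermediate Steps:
Y = √2765 (Y = √(2365 + (-20)²) = √(2365 + 400) = √2765 ≈ 52.583)
V = -2518 - √2765 (V = 6 - (√2765 - 1*(-2524)) = 6 - (√2765 + 2524) = 6 - (2524 + √2765) = 6 + (-2524 - √2765) = -2518 - √2765 ≈ -2570.6)
1/V = 1/(-2518 - √2765)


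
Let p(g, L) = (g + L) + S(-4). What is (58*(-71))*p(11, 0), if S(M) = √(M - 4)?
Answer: -45298 - 8236*I*√2 ≈ -45298.0 - 11647.0*I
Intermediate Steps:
S(M) = √(-4 + M)
p(g, L) = L + g + 2*I*√2 (p(g, L) = (g + L) + √(-4 - 4) = (L + g) + √(-8) = (L + g) + 2*I*√2 = L + g + 2*I*√2)
(58*(-71))*p(11, 0) = (58*(-71))*(0 + 11 + 2*I*√2) = -4118*(11 + 2*I*√2) = -45298 - 8236*I*√2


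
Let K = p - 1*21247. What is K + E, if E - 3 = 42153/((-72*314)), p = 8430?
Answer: -96580355/7536 ≈ -12816.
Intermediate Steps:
K = -12817 (K = 8430 - 1*21247 = 8430 - 21247 = -12817)
E = 8557/7536 (E = 3 + 42153/((-72*314)) = 3 + 42153/(-22608) = 3 + 42153*(-1/22608) = 3 - 14051/7536 = 8557/7536 ≈ 1.1355)
K + E = -12817 + 8557/7536 = -96580355/7536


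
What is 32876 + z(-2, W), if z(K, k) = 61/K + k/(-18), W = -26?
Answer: 591245/18 ≈ 32847.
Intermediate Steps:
z(K, k) = 61/K - k/18 (z(K, k) = 61/K + k*(-1/18) = 61/K - k/18)
32876 + z(-2, W) = 32876 + (61/(-2) - 1/18*(-26)) = 32876 + (61*(-½) + 13/9) = 32876 + (-61/2 + 13/9) = 32876 - 523/18 = 591245/18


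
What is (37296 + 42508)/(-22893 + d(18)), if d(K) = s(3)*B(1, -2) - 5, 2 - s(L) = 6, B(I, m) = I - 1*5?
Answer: -39902/11441 ≈ -3.4876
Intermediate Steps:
B(I, m) = -5 + I (B(I, m) = I - 5 = -5 + I)
s(L) = -4 (s(L) = 2 - 1*6 = 2 - 6 = -4)
d(K) = 11 (d(K) = -4*(-5 + 1) - 5 = -4*(-4) - 5 = 16 - 5 = 11)
(37296 + 42508)/(-22893 + d(18)) = (37296 + 42508)/(-22893 + 11) = 79804/(-22882) = 79804*(-1/22882) = -39902/11441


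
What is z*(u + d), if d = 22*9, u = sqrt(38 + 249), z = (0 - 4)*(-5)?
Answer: 3960 + 20*sqrt(287) ≈ 4298.8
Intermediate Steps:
z = 20 (z = -4*(-5) = 20)
u = sqrt(287) ≈ 16.941
d = 198
z*(u + d) = 20*(sqrt(287) + 198) = 20*(198 + sqrt(287)) = 3960 + 20*sqrt(287)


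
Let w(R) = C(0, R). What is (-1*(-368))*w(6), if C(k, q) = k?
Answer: 0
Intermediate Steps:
w(R) = 0
(-1*(-368))*w(6) = -1*(-368)*0 = 368*0 = 0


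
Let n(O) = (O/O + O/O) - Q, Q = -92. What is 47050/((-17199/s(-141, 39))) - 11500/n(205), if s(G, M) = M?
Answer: -4747100/20727 ≈ -229.03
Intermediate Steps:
n(O) = 94 (n(O) = (O/O + O/O) - 1*(-92) = (1 + 1) + 92 = 2 + 92 = 94)
47050/((-17199/s(-141, 39))) - 11500/n(205) = 47050/((-17199/39)) - 11500/94 = 47050/((-17199*1/39)) - 11500*1/94 = 47050/(-441) - 5750/47 = 47050*(-1/441) - 5750/47 = -47050/441 - 5750/47 = -4747100/20727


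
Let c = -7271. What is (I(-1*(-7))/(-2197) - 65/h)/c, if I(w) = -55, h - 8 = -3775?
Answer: -349990/60175515829 ≈ -5.8162e-6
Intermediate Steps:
h = -3767 (h = 8 - 3775 = -3767)
(I(-1*(-7))/(-2197) - 65/h)/c = (-55/(-2197) - 65/(-3767))/(-7271) = (-55*(-1/2197) - 65*(-1/3767))*(-1/7271) = (55/2197 + 65/3767)*(-1/7271) = (349990/8276099)*(-1/7271) = -349990/60175515829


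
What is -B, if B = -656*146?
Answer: 95776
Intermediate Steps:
B = -95776
-B = -1*(-95776) = 95776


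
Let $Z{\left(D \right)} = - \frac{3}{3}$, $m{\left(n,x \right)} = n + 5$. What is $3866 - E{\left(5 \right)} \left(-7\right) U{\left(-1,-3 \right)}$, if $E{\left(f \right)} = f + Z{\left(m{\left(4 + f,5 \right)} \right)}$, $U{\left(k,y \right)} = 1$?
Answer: $3894$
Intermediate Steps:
$m{\left(n,x \right)} = 5 + n$
$Z{\left(D \right)} = -1$ ($Z{\left(D \right)} = \left(-3\right) \frac{1}{3} = -1$)
$E{\left(f \right)} = -1 + f$ ($E{\left(f \right)} = f - 1 = -1 + f$)
$3866 - E{\left(5 \right)} \left(-7\right) U{\left(-1,-3 \right)} = 3866 - \left(-1 + 5\right) \left(-7\right) 1 = 3866 - 4 \left(-7\right) 1 = 3866 - \left(-28\right) 1 = 3866 - -28 = 3866 + 28 = 3894$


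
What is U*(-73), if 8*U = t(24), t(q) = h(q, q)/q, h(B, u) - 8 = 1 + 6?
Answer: -365/64 ≈ -5.7031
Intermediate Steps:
h(B, u) = 15 (h(B, u) = 8 + (1 + 6) = 8 + 7 = 15)
t(q) = 15/q
U = 5/64 (U = (15/24)/8 = (15*(1/24))/8 = (⅛)*(5/8) = 5/64 ≈ 0.078125)
U*(-73) = (5/64)*(-73) = -365/64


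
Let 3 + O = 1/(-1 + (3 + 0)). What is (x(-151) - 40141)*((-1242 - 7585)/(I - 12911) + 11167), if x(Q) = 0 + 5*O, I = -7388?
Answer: -9102306971160/20299 ≈ -4.4841e+8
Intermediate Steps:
O = -5/2 (O = -3 + 1/(-1 + (3 + 0)) = -3 + 1/(-1 + 3) = -3 + 1/2 = -3 + ½ = -5/2 ≈ -2.5000)
x(Q) = -25/2 (x(Q) = 0 + 5*(-5/2) = 0 - 25/2 = -25/2)
(x(-151) - 40141)*((-1242 - 7585)/(I - 12911) + 11167) = (-25/2 - 40141)*((-1242 - 7585)/(-7388 - 12911) + 11167) = -80307*(-8827/(-20299) + 11167)/2 = -80307*(-8827*(-1/20299) + 11167)/2 = -80307*(8827/20299 + 11167)/2 = -80307/2*226687760/20299 = -9102306971160/20299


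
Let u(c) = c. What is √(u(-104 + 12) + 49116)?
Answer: 8*√766 ≈ 221.41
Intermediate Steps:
√(u(-104 + 12) + 49116) = √((-104 + 12) + 49116) = √(-92 + 49116) = √49024 = 8*√766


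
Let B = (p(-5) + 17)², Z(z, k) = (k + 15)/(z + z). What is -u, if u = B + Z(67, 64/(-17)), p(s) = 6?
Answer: -1205253/2278 ≈ -529.08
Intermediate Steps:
Z(z, k) = (15 + k)/(2*z) (Z(z, k) = (15 + k)/((2*z)) = (15 + k)*(1/(2*z)) = (15 + k)/(2*z))
B = 529 (B = (6 + 17)² = 23² = 529)
u = 1205253/2278 (u = 529 + (½)*(15 + 64/(-17))/67 = 529 + (½)*(1/67)*(15 + 64*(-1/17)) = 529 + (½)*(1/67)*(15 - 64/17) = 529 + (½)*(1/67)*(191/17) = 529 + 191/2278 = 1205253/2278 ≈ 529.08)
-u = -1*1205253/2278 = -1205253/2278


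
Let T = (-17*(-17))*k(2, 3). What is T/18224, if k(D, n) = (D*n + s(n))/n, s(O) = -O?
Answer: 17/1072 ≈ 0.015858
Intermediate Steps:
k(D, n) = (-n + D*n)/n (k(D, n) = (D*n - n)/n = (-n + D*n)/n)
T = 289 (T = (-17*(-17))*(-1 + 2) = 289*1 = 289)
T/18224 = 289/18224 = 289*(1/18224) = 17/1072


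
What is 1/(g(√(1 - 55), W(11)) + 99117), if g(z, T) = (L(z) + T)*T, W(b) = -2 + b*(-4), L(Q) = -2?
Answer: 1/101325 ≈ 9.8692e-6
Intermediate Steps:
W(b) = -2 - 4*b
g(z, T) = T*(-2 + T) (g(z, T) = (-2 + T)*T = T*(-2 + T))
1/(g(√(1 - 55), W(11)) + 99117) = 1/((-2 - 4*11)*(-2 + (-2 - 4*11)) + 99117) = 1/((-2 - 44)*(-2 + (-2 - 44)) + 99117) = 1/(-46*(-2 - 46) + 99117) = 1/(-46*(-48) + 99117) = 1/(2208 + 99117) = 1/101325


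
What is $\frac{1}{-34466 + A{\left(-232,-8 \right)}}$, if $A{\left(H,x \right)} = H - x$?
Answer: $- \frac{1}{34690} \approx -2.8827 \cdot 10^{-5}$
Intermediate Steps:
$\frac{1}{-34466 + A{\left(-232,-8 \right)}} = \frac{1}{-34466 - 224} = \frac{1}{-34690} = - \frac{1}{34690}$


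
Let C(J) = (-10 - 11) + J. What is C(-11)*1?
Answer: -32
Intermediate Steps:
C(J) = -21 + J
C(-11)*1 = (-21 - 11)*1 = -32*1 = -32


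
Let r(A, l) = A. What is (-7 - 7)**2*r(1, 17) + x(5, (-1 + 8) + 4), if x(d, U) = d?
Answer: 201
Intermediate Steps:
(-7 - 7)**2*r(1, 17) + x(5, (-1 + 8) + 4) = (-7 - 7)**2*1 + 5 = (-14)**2*1 + 5 = 196*1 + 5 = 196 + 5 = 201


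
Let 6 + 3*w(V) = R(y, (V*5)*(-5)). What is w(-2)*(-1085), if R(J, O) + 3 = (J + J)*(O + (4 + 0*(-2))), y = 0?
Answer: 3255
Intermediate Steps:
R(J, O) = -3 + 2*J*(4 + O) (R(J, O) = -3 + (J + J)*(O + (4 + 0*(-2))) = -3 + (2*J)*(O + (4 + 0)) = -3 + (2*J)*(O + 4) = -3 + (2*J)*(4 + O) = -3 + 2*J*(4 + O))
w(V) = -3 (w(V) = -2 + (-3 + 8*0 + 2*0*((V*5)*(-5)))/3 = -2 + (-3 + 0 + 2*0*((5*V)*(-5)))/3 = -2 + (-3 + 0 + 2*0*(-25*V))/3 = -2 + (-3 + 0 + 0)/3 = -2 + (⅓)*(-3) = -2 - 1 = -3)
w(-2)*(-1085) = -3*(-1085) = 3255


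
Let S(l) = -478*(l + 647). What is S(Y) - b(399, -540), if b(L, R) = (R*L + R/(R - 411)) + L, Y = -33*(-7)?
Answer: -64865671/317 ≈ -2.0462e+5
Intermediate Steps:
Y = 231
b(L, R) = L + L*R + R/(-411 + R) (b(L, R) = (L*R + R/(-411 + R)) + L = L + L*R + R/(-411 + R))
S(l) = -309266 - 478*l (S(l) = -478*(647 + l) = -309266 - 478*l)
S(Y) - b(399, -540) = (-309266 - 478*231) - (-540 - 411*399 + 399*(-540)**2 - 410*399*(-540))/(-411 - 540) = (-309266 - 110418) - (-540 - 163989 + 399*291600 + 88338600)/(-951) = -419684 - (-1)*(-540 - 163989 + 116348400 + 88338600)/951 = -419684 - (-1)*204522471/951 = -419684 - 1*(-68174157/317) = -419684 + 68174157/317 = -64865671/317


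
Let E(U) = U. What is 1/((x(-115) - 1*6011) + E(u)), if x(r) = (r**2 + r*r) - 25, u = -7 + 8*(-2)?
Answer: 1/20391 ≈ 4.9041e-5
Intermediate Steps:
u = -23 (u = -7 - 16 = -23)
x(r) = -25 + 2*r**2 (x(r) = (r**2 + r**2) - 25 = 2*r**2 - 25 = -25 + 2*r**2)
1/((x(-115) - 1*6011) + E(u)) = 1/(((-25 + 2*(-115)**2) - 1*6011) - 23) = 1/(((-25 + 2*13225) - 6011) - 23) = 1/(((-25 + 26450) - 6011) - 23) = 1/((26425 - 6011) - 23) = 1/(20414 - 23) = 1/20391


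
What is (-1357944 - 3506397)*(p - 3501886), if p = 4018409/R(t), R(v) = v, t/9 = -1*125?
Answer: 6394403504890073/375 ≈ 1.7052e+13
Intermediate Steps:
t = -1125 (t = 9*(-1*125) = 9*(-125) = -1125)
p = -4018409/1125 (p = 4018409/(-1125) = 4018409*(-1/1125) = -4018409/1125 ≈ -3571.9)
(-1357944 - 3506397)*(p - 3501886) = (-1357944 - 3506397)*(-4018409/1125 - 3501886) = -4864341*(-3943640159/1125) = 6394403504890073/375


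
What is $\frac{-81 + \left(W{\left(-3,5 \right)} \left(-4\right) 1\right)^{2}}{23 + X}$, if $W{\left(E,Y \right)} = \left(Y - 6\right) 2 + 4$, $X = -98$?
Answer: $\frac{17}{75} \approx 0.22667$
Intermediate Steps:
$W{\left(E,Y \right)} = -8 + 2 Y$ ($W{\left(E,Y \right)} = \left(Y - 6\right) 2 + 4 = \left(-6 + Y\right) 2 + 4 = \left(-12 + 2 Y\right) + 4 = -8 + 2 Y$)
$\frac{-81 + \left(W{\left(-3,5 \right)} \left(-4\right) 1\right)^{2}}{23 + X} = \frac{-81 + \left(\left(-8 + 2 \cdot 5\right) \left(-4\right) 1\right)^{2}}{23 - 98} = \frac{-81 + \left(\left(-8 + 10\right) \left(-4\right) 1\right)^{2}}{-75} = - \frac{-81 + \left(2 \left(-4\right) 1\right)^{2}}{75} = - \frac{-81 + \left(\left(-8\right) 1\right)^{2}}{75} = - \frac{-81 + \left(-8\right)^{2}}{75} = - \frac{-81 + 64}{75} = \left(- \frac{1}{75}\right) \left(-17\right) = \frac{17}{75}$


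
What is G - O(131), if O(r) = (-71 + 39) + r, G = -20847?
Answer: -20946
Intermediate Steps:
O(r) = -32 + r
G - O(131) = -20847 - (-32 + 131) = -20847 - 1*99 = -20847 - 99 = -20946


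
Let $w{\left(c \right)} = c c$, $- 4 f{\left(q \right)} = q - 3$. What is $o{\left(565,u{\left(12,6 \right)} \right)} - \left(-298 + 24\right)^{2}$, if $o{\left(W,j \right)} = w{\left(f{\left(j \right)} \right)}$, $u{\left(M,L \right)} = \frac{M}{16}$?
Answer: $- \frac{19219375}{256} \approx -75076.0$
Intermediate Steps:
$f{\left(q \right)} = \frac{3}{4} - \frac{q}{4}$ ($f{\left(q \right)} = - \frac{q - 3}{4} = - \frac{-3 + q}{4} = \frac{3}{4} - \frac{q}{4}$)
$w{\left(c \right)} = c^{2}$
$u{\left(M,L \right)} = \frac{M}{16}$ ($u{\left(M,L \right)} = M \frac{1}{16} = \frac{M}{16}$)
$o{\left(W,j \right)} = \left(\frac{3}{4} - \frac{j}{4}\right)^{2}$
$o{\left(565,u{\left(12,6 \right)} \right)} - \left(-298 + 24\right)^{2} = \frac{\left(-3 + \frac{1}{16} \cdot 12\right)^{2}}{16} - \left(-298 + 24\right)^{2} = \frac{\left(-3 + \frac{3}{4}\right)^{2}}{16} - \left(-274\right)^{2} = \frac{\left(- \frac{9}{4}\right)^{2}}{16} - 75076 = \frac{1}{16} \cdot \frac{81}{16} - 75076 = \frac{81}{256} - 75076 = - \frac{19219375}{256}$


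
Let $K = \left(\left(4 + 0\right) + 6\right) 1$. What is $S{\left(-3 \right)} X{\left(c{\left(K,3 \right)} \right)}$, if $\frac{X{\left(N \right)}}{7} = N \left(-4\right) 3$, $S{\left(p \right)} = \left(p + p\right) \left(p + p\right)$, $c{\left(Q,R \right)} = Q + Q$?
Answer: $-60480$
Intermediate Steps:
$K = 10$ ($K = \left(4 + 6\right) 1 = 10 \cdot 1 = 10$)
$c{\left(Q,R \right)} = 2 Q$
$S{\left(p \right)} = 4 p^{2}$ ($S{\left(p \right)} = 2 p 2 p = 4 p^{2}$)
$X{\left(N \right)} = - 84 N$ ($X{\left(N \right)} = 7 N \left(-4\right) 3 = 7 - 4 N 3 = 7 \left(- 12 N\right) = - 84 N$)
$S{\left(-3 \right)} X{\left(c{\left(K,3 \right)} \right)} = 4 \left(-3\right)^{2} \left(- 84 \cdot 2 \cdot 10\right) = 4 \cdot 9 \left(\left(-84\right) 20\right) = 36 \left(-1680\right) = -60480$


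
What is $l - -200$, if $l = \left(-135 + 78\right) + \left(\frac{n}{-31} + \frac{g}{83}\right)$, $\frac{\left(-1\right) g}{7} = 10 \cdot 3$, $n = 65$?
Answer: $\frac{356034}{2573} \approx 138.37$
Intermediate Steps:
$g = -210$ ($g = - 7 \cdot 10 \cdot 3 = \left(-7\right) 30 = -210$)
$l = - \frac{158566}{2573}$ ($l = \left(-135 + 78\right) + \left(\frac{65}{-31} - \frac{210}{83}\right) = -57 + \left(65 \left(- \frac{1}{31}\right) - \frac{210}{83}\right) = -57 - \frac{11905}{2573} = - \frac{158566}{2573} \approx -61.627$)
$l - -200 = - \frac{158566}{2573} - -200 = - \frac{158566}{2573} + 200 = \frac{356034}{2573}$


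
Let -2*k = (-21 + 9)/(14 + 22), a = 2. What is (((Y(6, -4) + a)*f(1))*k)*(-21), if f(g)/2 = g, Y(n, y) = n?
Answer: -56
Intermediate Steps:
f(g) = 2*g
k = 1/6 (k = -(-21 + 9)/(2*(14 + 22)) = -(-6)/36 = -1/2*(-1/3) = 1/6 ≈ 0.16667)
(((Y(6, -4) + a)*f(1))*k)*(-21) = (((6 + 2)*(2*1))*(1/6))*(-21) = ((8*2)*(1/6))*(-21) = (16*(1/6))*(-21) = (8/3)*(-21) = -56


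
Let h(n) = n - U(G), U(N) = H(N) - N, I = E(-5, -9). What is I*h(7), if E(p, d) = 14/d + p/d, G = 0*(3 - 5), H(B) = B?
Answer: -7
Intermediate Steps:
G = 0 (G = 0*(-2) = 0)
I = -1 (I = (14 - 5)/(-9) = -⅑*9 = -1)
U(N) = 0 (U(N) = N - N = 0)
h(n) = n (h(n) = n - 1*0 = n + 0 = n)
I*h(7) = -1*7 = -7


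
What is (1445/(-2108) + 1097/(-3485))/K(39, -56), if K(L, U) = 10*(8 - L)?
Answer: 432253/133963400 ≈ 0.0032266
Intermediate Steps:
K(L, U) = 80 - 10*L
(1445/(-2108) + 1097/(-3485))/K(39, -56) = (1445/(-2108) + 1097/(-3485))/(80 - 10*39) = (1445*(-1/2108) + 1097*(-1/3485))/(80 - 390) = (-85/124 - 1097/3485)/(-310) = -432253/432140*(-1/310) = 432253/133963400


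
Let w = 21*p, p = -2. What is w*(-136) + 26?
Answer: 5738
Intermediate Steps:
w = -42 (w = 21*(-2) = -42)
w*(-136) + 26 = -42*(-136) + 26 = 5712 + 26 = 5738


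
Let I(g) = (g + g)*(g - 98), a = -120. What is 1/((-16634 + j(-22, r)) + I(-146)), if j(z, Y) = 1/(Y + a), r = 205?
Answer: 85/4642191 ≈ 1.8310e-5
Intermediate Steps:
I(g) = 2*g*(-98 + g) (I(g) = (2*g)*(-98 + g) = 2*g*(-98 + g))
j(z, Y) = 1/(-120 + Y) (j(z, Y) = 1/(Y - 120) = 1/(-120 + Y))
1/((-16634 + j(-22, r)) + I(-146)) = 1/((-16634 + 1/(-120 + 205)) + 2*(-146)*(-98 - 146)) = 1/((-16634 + 1/85) + 2*(-146)*(-244)) = 1/((-16634 + 1/85) + 71248) = 1/(-1413889/85 + 71248) = 1/(4642191/85) = 85/4642191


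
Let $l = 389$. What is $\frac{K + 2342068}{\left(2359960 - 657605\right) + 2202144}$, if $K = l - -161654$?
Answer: $\frac{2504111}{3904499} \approx 0.64134$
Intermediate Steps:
$K = 162043$ ($K = 389 - -161654 = 389 + 161654 = 162043$)
$\frac{K + 2342068}{\left(2359960 - 657605\right) + 2202144} = \frac{162043 + 2342068}{\left(2359960 - 657605\right) + 2202144} = \frac{2504111}{\left(2359960 - 657605\right) + 2202144} = \frac{2504111}{1702355 + 2202144} = \frac{2504111}{3904499}$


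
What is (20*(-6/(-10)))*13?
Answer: 156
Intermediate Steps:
(20*(-6/(-10)))*13 = (20*(-6*(-1/10)))*13 = (20*(3/5))*13 = 12*13 = 156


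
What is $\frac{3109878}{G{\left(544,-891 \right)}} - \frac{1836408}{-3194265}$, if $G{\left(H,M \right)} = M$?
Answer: $- \frac{367856970746}{105410745} \approx -3489.8$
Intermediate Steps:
$\frac{3109878}{G{\left(544,-891 \right)}} - \frac{1836408}{-3194265} = \frac{3109878}{-891} - \frac{1836408}{-3194265} = 3109878 \left(- \frac{1}{891}\right) - - \frac{612136}{1064755} = - \frac{345542}{99} + \frac{612136}{1064755} = - \frac{367856970746}{105410745}$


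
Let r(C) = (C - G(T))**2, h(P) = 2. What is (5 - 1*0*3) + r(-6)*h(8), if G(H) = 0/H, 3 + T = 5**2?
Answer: 77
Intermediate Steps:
T = 22 (T = -3 + 5**2 = -3 + 25 = 22)
G(H) = 0
r(C) = C**2 (r(C) = (C - 1*0)**2 = (C + 0)**2 = C**2)
(5 - 1*0*3) + r(-6)*h(8) = (5 - 1*0*3) + (-6)**2*2 = (5 + 0*3) + 36*2 = (5 + 0) + 72 = 5 + 72 = 77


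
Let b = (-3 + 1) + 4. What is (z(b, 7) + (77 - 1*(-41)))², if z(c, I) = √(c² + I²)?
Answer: (118 + √53)² ≈ 15695.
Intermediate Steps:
b = 2 (b = -2 + 4 = 2)
z(c, I) = √(I² + c²)
(z(b, 7) + (77 - 1*(-41)))² = (√(7² + 2²) + (77 - 1*(-41)))² = (√(49 + 4) + (77 + 41))² = (√53 + 118)² = (118 + √53)²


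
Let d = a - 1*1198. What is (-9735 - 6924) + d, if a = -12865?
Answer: -30722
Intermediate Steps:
d = -14063 (d = -12865 - 1*1198 = -12865 - 1198 = -14063)
(-9735 - 6924) + d = (-9735 - 6924) - 14063 = -16659 - 14063 = -30722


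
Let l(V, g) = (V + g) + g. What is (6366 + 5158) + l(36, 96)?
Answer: 11752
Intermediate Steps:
l(V, g) = V + 2*g
(6366 + 5158) + l(36, 96) = (6366 + 5158) + (36 + 2*96) = 11524 + (36 + 192) = 11524 + 228 = 11752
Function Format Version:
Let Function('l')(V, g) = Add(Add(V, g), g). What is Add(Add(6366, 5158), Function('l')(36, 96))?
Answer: 11752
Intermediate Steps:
Function('l')(V, g) = Add(V, Mul(2, g))
Add(Add(6366, 5158), Function('l')(36, 96)) = Add(Add(6366, 5158), Add(36, Mul(2, 96))) = Add(11524, Add(36, 192)) = Add(11524, 228) = 11752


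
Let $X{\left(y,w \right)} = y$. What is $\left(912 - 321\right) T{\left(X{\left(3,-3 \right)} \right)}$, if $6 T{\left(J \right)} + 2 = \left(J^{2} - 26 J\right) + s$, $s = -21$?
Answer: $-9062$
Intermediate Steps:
$T{\left(J \right)} = - \frac{23}{6} - \frac{13 J}{3} + \frac{J^{2}}{6}$ ($T{\left(J \right)} = - \frac{1}{3} + \frac{\left(J^{2} - 26 J\right) - 21}{6} = - \frac{1}{3} + \frac{-21 + J^{2} - 26 J}{6} = - \frac{1}{3} - \left(\frac{7}{2} - \frac{J^{2}}{6} + \frac{13 J}{3}\right) = - \frac{23}{6} - \frac{13 J}{3} + \frac{J^{2}}{6}$)
$\left(912 - 321\right) T{\left(X{\left(3,-3 \right)} \right)} = \left(912 - 321\right) \left(- \frac{23}{6} - 13 + \frac{3^{2}}{6}\right) = 591 \left(- \frac{23}{6} - 13 + \frac{1}{6} \cdot 9\right) = 591 \left(- \frac{23}{6} - 13 + \frac{3}{2}\right) = 591 \left(- \frac{46}{3}\right) = -9062$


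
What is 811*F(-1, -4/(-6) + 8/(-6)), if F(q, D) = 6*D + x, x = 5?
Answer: 811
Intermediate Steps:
F(q, D) = 5 + 6*D (F(q, D) = 6*D + 5 = 5 + 6*D)
811*F(-1, -4/(-6) + 8/(-6)) = 811*(5 + 6*(-4/(-6) + 8/(-6))) = 811*(5 + 6*(-4*(-⅙) + 8*(-⅙))) = 811*(5 + 6*(⅔ - 4/3)) = 811*(5 + 6*(-⅔)) = 811*(5 - 4) = 811*1 = 811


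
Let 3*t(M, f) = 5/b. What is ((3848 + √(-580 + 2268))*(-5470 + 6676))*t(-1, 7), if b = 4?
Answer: 1933620 + 1005*√422 ≈ 1.9543e+6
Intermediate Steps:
t(M, f) = 5/12 (t(M, f) = (5/4)/3 = (5*(¼))/3 = (⅓)*(5/4) = 5/12)
((3848 + √(-580 + 2268))*(-5470 + 6676))*t(-1, 7) = ((3848 + √(-580 + 2268))*(-5470 + 6676))*(5/12) = ((3848 + √1688)*1206)*(5/12) = ((3848 + 2*√422)*1206)*(5/12) = (4640688 + 2412*√422)*(5/12) = 1933620 + 1005*√422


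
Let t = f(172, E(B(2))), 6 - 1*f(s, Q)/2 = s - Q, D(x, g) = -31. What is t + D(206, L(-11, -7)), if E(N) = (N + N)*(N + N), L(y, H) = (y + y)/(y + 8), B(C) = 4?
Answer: -235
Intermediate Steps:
L(y, H) = 2*y/(8 + y) (L(y, H) = (2*y)/(8 + y) = 2*y/(8 + y))
E(N) = 4*N² (E(N) = (2*N)*(2*N) = 4*N²)
f(s, Q) = 12 - 2*s + 2*Q (f(s, Q) = 12 - 2*(s - Q) = 12 + (-2*s + 2*Q) = 12 - 2*s + 2*Q)
t = -204 (t = 12 - 2*172 + 2*(4*4²) = 12 - 344 + 2*(4*16) = 12 - 344 + 2*64 = 12 - 344 + 128 = -204)
t + D(206, L(-11, -7)) = -204 - 31 = -235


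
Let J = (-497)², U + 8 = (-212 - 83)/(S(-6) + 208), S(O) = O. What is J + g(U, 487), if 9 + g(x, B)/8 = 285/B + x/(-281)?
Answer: 3413119782847/13821547 ≈ 2.4694e+5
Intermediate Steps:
U = -1911/202 (U = -8 + (-212 - 83)/(-6 + 208) = -8 - 295/202 = -1911/202 ≈ -9.4604)
g(x, B) = -72 + 2280/B - 8*x/281 (g(x, B) = -72 + 8*(285/B + x/(-281)) = -72 + 8*(285/B + x*(-1/281)) = -72 + 8*(285/B - x/281) = -72 + (2280/B - 8*x/281) = -72 + 2280/B - 8*x/281)
J = 247009
J + g(U, 487) = 247009 + (-72 + 2280/487 - 8/281*(-1911/202)) = 247009 + (-72 + 2280*(1/487) + 7644/28381) = 247009 + (-72 + 2280/487 + 7644/28381) = 247009 - 926720076/13821547 = 3413119782847/13821547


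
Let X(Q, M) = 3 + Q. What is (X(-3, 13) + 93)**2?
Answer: 8649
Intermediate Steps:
(X(-3, 13) + 93)**2 = ((3 - 3) + 93)**2 = (0 + 93)**2 = 93**2 = 8649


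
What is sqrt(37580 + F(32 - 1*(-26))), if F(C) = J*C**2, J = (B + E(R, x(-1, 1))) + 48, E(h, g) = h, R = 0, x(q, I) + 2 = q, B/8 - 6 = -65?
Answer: 2*I*sqrt(347189) ≈ 1178.5*I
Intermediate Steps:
B = -472 (B = 48 + 8*(-65) = 48 - 520 = -472)
x(q, I) = -2 + q
J = -424 (J = (-472 + 0) + 48 = -472 + 48 = -424)
F(C) = -424*C**2
sqrt(37580 + F(32 - 1*(-26))) = sqrt(37580 - 424*(32 - 1*(-26))**2) = sqrt(37580 - 424*(32 + 26)**2) = sqrt(37580 - 424*58**2) = sqrt(37580 - 424*3364) = sqrt(37580 - 1426336) = sqrt(-1388756) = 2*I*sqrt(347189)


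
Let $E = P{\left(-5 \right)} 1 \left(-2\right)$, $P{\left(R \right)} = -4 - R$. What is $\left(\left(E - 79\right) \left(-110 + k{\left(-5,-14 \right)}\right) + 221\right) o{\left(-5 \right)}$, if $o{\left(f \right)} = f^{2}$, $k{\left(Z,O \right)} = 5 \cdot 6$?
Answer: $167525$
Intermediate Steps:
$k{\left(Z,O \right)} = 30$
$E = -2$ ($E = \left(-4 - -5\right) 1 \left(-2\right) = \left(-4 + 5\right) 1 \left(-2\right) = 1 \cdot 1 \left(-2\right) = 1 \left(-2\right) = -2$)
$\left(\left(E - 79\right) \left(-110 + k{\left(-5,-14 \right)}\right) + 221\right) o{\left(-5 \right)} = \left(\left(-2 - 79\right) \left(-110 + 30\right) + 221\right) \left(-5\right)^{2} = \left(\left(-81\right) \left(-80\right) + 221\right) 25 = \left(6480 + 221\right) 25 = 6701 \cdot 25 = 167525$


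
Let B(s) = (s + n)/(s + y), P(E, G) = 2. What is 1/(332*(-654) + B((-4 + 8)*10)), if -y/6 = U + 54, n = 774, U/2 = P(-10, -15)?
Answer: -14/3039829 ≈ -4.6055e-6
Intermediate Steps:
U = 4 (U = 2*2 = 4)
y = -348 (y = -6*(4 + 54) = -6*58 = -348)
B(s) = (774 + s)/(-348 + s) (B(s) = (s + 774)/(s - 348) = (774 + s)/(-348 + s))
1/(332*(-654) + B((-4 + 8)*10)) = 1/(332*(-654) + (774 + (-4 + 8)*10)/(-348 + (-4 + 8)*10)) = 1/(-217128 + (774 + 4*10)/(-348 + 4*10)) = 1/(-217128 + (774 + 40)/(-348 + 40)) = 1/(-217128 + 814/(-308)) = 1/(-217128 - 1/308*814) = 1/(-217128 - 37/14) = 1/(-3039829/14) = -14/3039829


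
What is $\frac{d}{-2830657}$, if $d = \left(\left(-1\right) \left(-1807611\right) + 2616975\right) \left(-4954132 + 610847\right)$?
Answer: $\frac{19217238005010}{2830657} \approx 6.789 \cdot 10^{6}$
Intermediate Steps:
$d = -19217238005010$ ($d = \left(1807611 + 2616975\right) \left(-4343285\right) = 4424586 \left(-4343285\right) = -19217238005010$)
$\frac{d}{-2830657} = - \frac{19217238005010}{-2830657} = \left(-19217238005010\right) \left(- \frac{1}{2830657}\right) = \frac{19217238005010}{2830657}$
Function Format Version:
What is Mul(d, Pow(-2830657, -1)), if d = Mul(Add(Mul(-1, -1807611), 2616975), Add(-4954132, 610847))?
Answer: Rational(19217238005010, 2830657) ≈ 6.7890e+6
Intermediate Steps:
d = -19217238005010 (d = Mul(Add(1807611, 2616975), -4343285) = Mul(4424586, -4343285) = -19217238005010)
Mul(d, Pow(-2830657, -1)) = Mul(-19217238005010, Pow(-2830657, -1)) = Mul(-19217238005010, Rational(-1, 2830657)) = Rational(19217238005010, 2830657)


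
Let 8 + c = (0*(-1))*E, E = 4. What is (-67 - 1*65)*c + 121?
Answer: 1177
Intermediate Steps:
c = -8 (c = -8 + (0*(-1))*4 = -8 + 0*4 = -8 + 0 = -8)
(-67 - 1*65)*c + 121 = (-67 - 1*65)*(-8) + 121 = (-67 - 65)*(-8) + 121 = -132*(-8) + 121 = 1056 + 121 = 1177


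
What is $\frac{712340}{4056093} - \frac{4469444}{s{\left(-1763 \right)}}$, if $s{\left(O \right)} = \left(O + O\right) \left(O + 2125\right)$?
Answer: $\frac{4759429961593}{1294311444579} \approx 3.6772$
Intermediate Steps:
$s{\left(O \right)} = 2 O \left(2125 + O\right)$
$\frac{712340}{4056093} - \frac{4469444}{s{\left(-1763 \right)}} = \frac{712340}{4056093} - \frac{4469444}{2 \left(-1763\right) \left(2125 - 1763\right)} = 712340 \cdot \frac{1}{4056093} - \frac{4469444}{2 \left(-1763\right) 362} = \frac{712340}{4056093} - \frac{4469444}{-1276412} = \frac{712340}{4056093} - - \frac{1117361}{319103} = \frac{712340}{4056093} + \frac{1117361}{319103} = \frac{4759429961593}{1294311444579}$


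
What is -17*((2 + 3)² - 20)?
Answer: -85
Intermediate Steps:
-17*((2 + 3)² - 20) = -17*(5² - 20) = -17*(25 - 20) = -17*5 = -85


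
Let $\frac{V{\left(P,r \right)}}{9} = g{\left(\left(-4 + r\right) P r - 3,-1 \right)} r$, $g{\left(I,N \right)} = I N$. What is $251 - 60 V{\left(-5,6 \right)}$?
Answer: $-203869$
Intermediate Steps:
$V{\left(P,r \right)} = 9 r \left(3 - P r \left(-4 + r\right)\right)$ ($V{\left(P,r \right)} = 9 \left(\left(-4 + r\right) P r - 3\right) \left(-1\right) r = 9 \left(P \left(-4 + r\right) r - 3\right) \left(-1\right) r = 9 \left(P r \left(-4 + r\right) - 3\right) \left(-1\right) r = 9 \left(-3 + P r \left(-4 + r\right)\right) \left(-1\right) r = 9 \left(3 - P r \left(-4 + r\right)\right) r = 9 r \left(3 - P r \left(-4 + r\right)\right)$)
$251 - 60 V{\left(-5,6 \right)} = 251 - 60 \cdot 9 \cdot 6 \left(3 - - 5 \cdot 6^{2} + 4 \left(-5\right) 6\right) = 251 - 60 \cdot 9 \cdot 6 \left(3 - \left(-5\right) 36 - 120\right) = 251 - 60 \cdot 9 \cdot 6 \left(3 + 180 - 120\right) = 251 - 60 \cdot 9 \cdot 6 \cdot 63 = 251 - 204120 = -203869$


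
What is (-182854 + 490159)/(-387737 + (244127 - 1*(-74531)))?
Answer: -307305/69079 ≈ -4.4486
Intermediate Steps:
(-182854 + 490159)/(-387737 + (244127 - 1*(-74531))) = 307305/(-387737 + (244127 + 74531)) = 307305/(-387737 + 318658) = 307305/(-69079) = 307305*(-1/69079) = -307305/69079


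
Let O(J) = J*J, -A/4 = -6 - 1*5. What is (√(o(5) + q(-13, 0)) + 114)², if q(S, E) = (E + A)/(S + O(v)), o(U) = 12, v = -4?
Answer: 39068/3 + 304*√15 ≈ 14200.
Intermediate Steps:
A = 44 (A = -4*(-6 - 1*5) = -4*(-6 - 5) = -4*(-11) = 44)
O(J) = J²
q(S, E) = (44 + E)/(16 + S) (q(S, E) = (E + 44)/(S + (-4)²) = (44 + E)/(S + 16) = (44 + E)/(16 + S))
(√(o(5) + q(-13, 0)) + 114)² = (√(12 + (44 + 0)/(16 - 13)) + 114)² = (√(12 + 44/3) + 114)² = (√(80/3) + 114)² = (4*√15/3 + 114)² = (114 + 4*√15/3)²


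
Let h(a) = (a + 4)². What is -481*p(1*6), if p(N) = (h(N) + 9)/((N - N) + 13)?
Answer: -4033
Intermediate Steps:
h(a) = (4 + a)²
p(N) = 9/13 + (4 + N)²/13 (p(N) = ((4 + N)² + 9)/((N - N) + 13) = (9 + (4 + N)²)/(0 + 13) = (9 + (4 + N)²)/13 = (9 + (4 + N)²)*(1/13) = 9/13 + (4 + N)²/13)
-481*p(1*6) = -481*(9/13 + (4 + 1*6)²/13) = -481*(9/13 + (4 + 6)²/13) = -481*(9/13 + (1/13)*10²) = -481*(9/13 + (1/13)*100) = -481*(9/13 + 100/13) = -481*109/13 = -4033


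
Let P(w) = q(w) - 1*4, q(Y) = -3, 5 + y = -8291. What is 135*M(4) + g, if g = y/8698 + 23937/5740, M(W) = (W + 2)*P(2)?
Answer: -141461391707/24963260 ≈ -5666.8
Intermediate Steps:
y = -8296 (y = -5 - 8291 = -8296)
P(w) = -7 (P(w) = -3 - 1*4 = -3 - 4 = -7)
M(W) = -14 - 7*W (M(W) = (W + 2)*(-7) = (2 + W)*(-7) = -14 - 7*W)
g = 80292493/24963260 (g = -8296/8698 + 23937/5740 = -8296*1/8698 + 23937*(1/5740) = -4148/4349 + 23937/5740 = 80292493/24963260 ≈ 3.2164)
135*M(4) + g = 135*(-14 - 7*4) + 80292493/24963260 = 135*(-14 - 28) + 80292493/24963260 = 135*(-42) + 80292493/24963260 = -5670 + 80292493/24963260 = -141461391707/24963260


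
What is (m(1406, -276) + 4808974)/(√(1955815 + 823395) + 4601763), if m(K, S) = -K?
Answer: 22123288542384/21176219928959 - 4807568*√2779210/21176219928959 ≈ 1.0443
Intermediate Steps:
(m(1406, -276) + 4808974)/(√(1955815 + 823395) + 4601763) = (-1*1406 + 4808974)/(√(1955815 + 823395) + 4601763) = (-1406 + 4808974)/(√2779210 + 4601763) = 4807568/(4601763 + √2779210)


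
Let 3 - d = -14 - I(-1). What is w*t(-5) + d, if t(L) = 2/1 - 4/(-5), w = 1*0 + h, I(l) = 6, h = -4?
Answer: 59/5 ≈ 11.800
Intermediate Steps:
w = -4 (w = 1*0 - 4 = 0 - 4 = -4)
t(L) = 14/5 (t(L) = 2*1 - 4*(-⅕) = 2 + ⅘ = 14/5)
d = 23 (d = 3 - (-14 - 1*6) = 3 - (-14 - 6) = 3 - 1*(-20) = 3 + 20 = 23)
w*t(-5) + d = -4*14/5 + 23 = -56/5 + 23 = 59/5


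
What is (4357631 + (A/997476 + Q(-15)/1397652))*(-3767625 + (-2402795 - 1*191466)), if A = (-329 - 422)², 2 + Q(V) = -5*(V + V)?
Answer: -1610373645309529157395993/58088513598 ≈ -2.7723e+13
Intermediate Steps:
Q(V) = -2 - 10*V (Q(V) = -2 - 5*(V + V) = -2 - 10*V)
A = 564001 (A = (-751)² = 564001)
(4357631 + (A/997476 + Q(-15)/1397652))*(-3767625 + (-2402795 - 1*191466)) = (4357631 + (564001/997476 + (-2 - 10*(-15))/1397652))*(-3767625 + (-2402795 - 1*191466)) = (4357631 + (564001*(1/997476) + (-2 + 150)*(1/1397652)))*(-3767625 + (-2402795 - 191466)) = (4357631 + (564001/997476 + 148*(1/1397652)))*(-3767625 - 2594261) = (4357631 + (564001/997476 + 37/349413))*(-6361886) = (4357631 + 65702062675/116177027196)*(-6361886) = (506256680899195351/116177027196)*(-6361886) = -1610373645309529157395993/58088513598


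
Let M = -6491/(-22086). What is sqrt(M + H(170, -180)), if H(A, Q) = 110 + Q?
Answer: I*sqrt(3778004166)/7362 ≈ 8.349*I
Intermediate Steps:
M = 6491/22086 (M = -6491*(-1/22086) = 6491/22086 ≈ 0.29390)
sqrt(M + H(170, -180)) = sqrt(6491/22086 + (110 - 180)) = sqrt(6491/22086 - 70) = sqrt(-1539529/22086) = I*sqrt(3778004166)/7362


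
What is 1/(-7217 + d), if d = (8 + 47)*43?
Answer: -1/4852 ≈ -0.00020610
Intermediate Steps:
d = 2365 (d = 55*43 = 2365)
1/(-7217 + d) = 1/(-7217 + 2365) = 1/(-4852) = -1/4852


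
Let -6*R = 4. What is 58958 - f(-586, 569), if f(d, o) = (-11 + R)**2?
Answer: 529397/9 ≈ 58822.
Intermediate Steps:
R = -2/3 (R = -1/6*4 = -2/3 ≈ -0.66667)
f(d, o) = 1225/9 (f(d, o) = (-11 - 2/3)**2 = (-35/3)**2 = 1225/9)
58958 - f(-586, 569) = 58958 - 1*1225/9 = 58958 - 1225/9 = 529397/9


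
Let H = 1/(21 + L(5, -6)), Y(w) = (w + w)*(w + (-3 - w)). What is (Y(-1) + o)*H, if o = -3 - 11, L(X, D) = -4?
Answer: -8/17 ≈ -0.47059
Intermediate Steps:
Y(w) = -6*w (Y(w) = (2*w)*(-3) = -6*w)
o = -14
H = 1/17 (H = 1/(21 - 4) = 1/17 ≈ 0.058824)
(Y(-1) + o)*H = (-6*(-1) - 14)*(1/17) = (6 - 14)*(1/17) = -8*1/17 = -8/17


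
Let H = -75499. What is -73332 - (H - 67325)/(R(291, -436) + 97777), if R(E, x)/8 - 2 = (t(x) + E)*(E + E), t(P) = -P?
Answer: -255393580236/3482705 ≈ -73332.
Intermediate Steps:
R(E, x) = 16 + 16*E*(E - x) (R(E, x) = 16 + 8*((-x + E)*(E + E)) = 16 + 8*((E - x)*(2*E)) = 16 + 8*(2*E*(E - x)) = 16 + 16*E*(E - x))
-73332 - (H - 67325)/(R(291, -436) + 97777) = -73332 - (-75499 - 67325)/((16 + 16*291**2 - 16*291*(-436)) + 97777) = -73332 - (-142824)/((16 + 16*84681 + 2030016) + 97777) = -73332 - (-142824)/((16 + 1354896 + 2030016) + 97777) = -73332 - (-142824)/(3384928 + 97777) = -73332 - (-142824)/3482705 = -73332 - 1*(-142824/3482705) = -73332 + 142824/3482705 = -255393580236/3482705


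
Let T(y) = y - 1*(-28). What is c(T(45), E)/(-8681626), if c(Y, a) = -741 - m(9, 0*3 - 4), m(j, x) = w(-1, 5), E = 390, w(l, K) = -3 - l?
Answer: 739/8681626 ≈ 8.5122e-5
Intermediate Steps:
T(y) = 28 + y (T(y) = y + 28 = 28 + y)
m(j, x) = -2 (m(j, x) = -3 - 1*(-1) = -3 + 1 = -2)
c(Y, a) = -739 (c(Y, a) = -741 - 1*(-2) = -741 + 2 = -739)
c(T(45), E)/(-8681626) = -739/(-8681626) = -739*(-1/8681626) = 739/8681626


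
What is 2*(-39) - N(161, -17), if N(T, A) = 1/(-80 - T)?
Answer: -18797/241 ≈ -77.996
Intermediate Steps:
2*(-39) - N(161, -17) = 2*(-39) - (-1)/(80 + 161) = -78 - (-1)/241 = -78 - 1*(-1/241) = -78 + 1/241 = -18797/241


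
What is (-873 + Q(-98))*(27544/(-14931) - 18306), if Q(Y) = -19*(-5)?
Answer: 212669746540/14931 ≈ 1.4244e+7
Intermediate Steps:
Q(Y) = 95
(-873 + Q(-98))*(27544/(-14931) - 18306) = (-873 + 95)*(27544/(-14931) - 18306) = -778*(27544*(-1/14931) - 18306) = -778*(-27544/14931 - 18306) = -778*(-273354430/14931) = 212669746540/14931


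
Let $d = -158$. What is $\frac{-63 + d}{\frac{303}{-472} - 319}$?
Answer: $\frac{104312}{150871} \approx 0.6914$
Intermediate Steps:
$\frac{-63 + d}{\frac{303}{-472} - 319} = \frac{-63 - 158}{\frac{303}{-472} - 319} = - \frac{221}{303 \left(- \frac{1}{472}\right) - 319} = - \frac{221}{- \frac{303}{472} - 319} = - \frac{221}{- \frac{150871}{472}} = \left(-221\right) \left(- \frac{472}{150871}\right) = \frac{104312}{150871}$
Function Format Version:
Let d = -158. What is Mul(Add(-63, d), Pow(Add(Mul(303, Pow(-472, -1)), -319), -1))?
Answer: Rational(104312, 150871) ≈ 0.69140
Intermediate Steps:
Mul(Add(-63, d), Pow(Add(Mul(303, Pow(-472, -1)), -319), -1)) = Mul(Add(-63, -158), Pow(Add(Mul(303, Pow(-472, -1)), -319), -1)) = Mul(-221, Pow(Add(Mul(303, Rational(-1, 472)), -319), -1)) = Mul(-221, Pow(Add(Rational(-303, 472), -319), -1)) = Mul(-221, Pow(Rational(-150871, 472), -1)) = Mul(-221, Rational(-472, 150871)) = Rational(104312, 150871)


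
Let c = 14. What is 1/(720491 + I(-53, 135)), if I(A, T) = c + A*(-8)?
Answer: 1/720929 ≈ 1.3871e-6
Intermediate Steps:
I(A, T) = 14 - 8*A (I(A, T) = 14 + A*(-8) = 14 - 8*A)
1/(720491 + I(-53, 135)) = 1/(720491 + (14 - 8*(-53))) = 1/(720491 + (14 + 424)) = 1/(720491 + 438) = 1/720929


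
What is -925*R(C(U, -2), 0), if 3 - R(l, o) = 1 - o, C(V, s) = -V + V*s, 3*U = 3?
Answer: -1850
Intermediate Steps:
U = 1 (U = (⅓)*3 = 1)
R(l, o) = 2 + o (R(l, o) = 3 - (1 - o) = 3 + (-1 + o) = 2 + o)
-925*R(C(U, -2), 0) = -925*(2 + 0) = -925*2 = -1850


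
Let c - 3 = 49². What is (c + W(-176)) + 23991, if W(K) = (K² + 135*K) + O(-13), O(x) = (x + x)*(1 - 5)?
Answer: 33715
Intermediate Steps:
O(x) = -8*x (O(x) = (2*x)*(-4) = -8*x)
W(K) = 104 + K² + 135*K (W(K) = (K² + 135*K) - 8*(-13) = (K² + 135*K) + 104 = 104 + K² + 135*K)
c = 2404 (c = 3 + 49² = 3 + 2401 = 2404)
(c + W(-176)) + 23991 = (2404 + (104 + (-176)² + 135*(-176))) + 23991 = (2404 + (104 + 30976 - 23760)) + 23991 = (2404 + 7320) + 23991 = 9724 + 23991 = 33715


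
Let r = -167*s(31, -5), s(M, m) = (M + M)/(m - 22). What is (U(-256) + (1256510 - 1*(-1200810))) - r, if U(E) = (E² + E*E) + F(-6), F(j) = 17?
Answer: 69876689/27 ≈ 2.5880e+6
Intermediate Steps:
U(E) = 17 + 2*E² (U(E) = (E² + E*E) + 17 = (E² + E²) + 17 = 2*E² + 17 = 17 + 2*E²)
s(M, m) = 2*M/(-22 + m) (s(M, m) = (2*M)/(-22 + m) = 2*M/(-22 + m))
r = 10354/27 (r = -334*31/(-22 - 5) = -334*31/(-27) = -334*31*(-1)/27 = -167*(-62/27) = 10354/27 ≈ 383.48)
(U(-256) + (1256510 - 1*(-1200810))) - r = ((17 + 2*(-256)²) + (1256510 - 1*(-1200810))) - 1*10354/27 = ((17 + 2*65536) + (1256510 + 1200810)) - 10354/27 = ((17 + 131072) + 2457320) - 10354/27 = (131089 + 2457320) - 10354/27 = 2588409 - 10354/27 = 69876689/27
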